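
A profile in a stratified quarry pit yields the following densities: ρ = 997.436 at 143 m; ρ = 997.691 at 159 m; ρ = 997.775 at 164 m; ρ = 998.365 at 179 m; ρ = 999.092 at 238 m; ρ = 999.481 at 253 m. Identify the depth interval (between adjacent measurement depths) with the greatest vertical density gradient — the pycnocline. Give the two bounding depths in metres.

Compute the density gradient over each adjacent pair:
  143–159 m: Δρ/Δz = 0.255/16 = 0.016 kg m⁻⁴
  159–164 m: Δρ/Δz = 0.084/5 = 0.017 kg m⁻⁴
  164–179 m: Δρ/Δz = 0.590/15 = 0.039 kg m⁻⁴
  179–238 m: Δρ/Δz = 0.727/59 = 0.012 kg m⁻⁴
  238–253 m: Δρ/Δz = 0.389/15 = 0.026 kg m⁻⁴
The largest gradient is in the 164–179 m interval — the pycnocline.

164–179 m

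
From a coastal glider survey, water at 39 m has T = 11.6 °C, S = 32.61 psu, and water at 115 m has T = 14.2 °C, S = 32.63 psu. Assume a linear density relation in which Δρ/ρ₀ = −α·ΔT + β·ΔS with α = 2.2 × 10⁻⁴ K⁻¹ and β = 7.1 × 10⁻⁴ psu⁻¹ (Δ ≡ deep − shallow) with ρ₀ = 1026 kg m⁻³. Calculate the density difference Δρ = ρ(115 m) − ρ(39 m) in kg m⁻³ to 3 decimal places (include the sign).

-0.572 kg m⁻³

ΔT = +2.6 K, ΔS = +0.02 psu (deep − shallow).
Δρ/ρ₀ = −(2.2 × 10⁻⁴)(+2.6) + (7.1 × 10⁻⁴)(+0.02) = -5.578 × 10⁻⁴.
Δρ = 1026 × (-5.578 × 10⁻⁴) = -0.572 kg m⁻³.
Negative Δρ: lighter below, statically unstable.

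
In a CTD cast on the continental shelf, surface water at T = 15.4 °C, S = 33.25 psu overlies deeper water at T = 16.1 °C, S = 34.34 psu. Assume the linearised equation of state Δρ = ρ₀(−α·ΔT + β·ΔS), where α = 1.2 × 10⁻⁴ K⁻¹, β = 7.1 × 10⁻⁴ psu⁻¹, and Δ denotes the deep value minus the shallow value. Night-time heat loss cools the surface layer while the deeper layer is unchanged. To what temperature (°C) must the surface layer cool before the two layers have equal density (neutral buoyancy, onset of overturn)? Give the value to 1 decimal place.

9.7 °C

Neutral buoyancy requires Δρ = 0, i.e. −α(T_deep − T_surf′) + β(S_deep − S_surf) = 0.
T_surf′ = T_deep − (β/α)·ΔS = 16.1 − (7.1 × 10⁻⁴/1.2 × 10⁻⁴)·(+1.09) = 9.651 °C.
Cooling required: 15.4 − (9.651) = 5.749 °C.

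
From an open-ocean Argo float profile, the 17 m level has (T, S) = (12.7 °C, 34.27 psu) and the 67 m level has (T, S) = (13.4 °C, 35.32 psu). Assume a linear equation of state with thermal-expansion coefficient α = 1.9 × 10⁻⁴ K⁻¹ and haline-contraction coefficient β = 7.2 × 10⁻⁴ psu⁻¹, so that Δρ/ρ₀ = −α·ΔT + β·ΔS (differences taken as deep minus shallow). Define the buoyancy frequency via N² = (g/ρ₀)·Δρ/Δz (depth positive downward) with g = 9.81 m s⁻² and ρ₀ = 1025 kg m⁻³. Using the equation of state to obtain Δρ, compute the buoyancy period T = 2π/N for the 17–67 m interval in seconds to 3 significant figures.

ΔT = +0.7 K, ΔS = +1.05 psu (deep − shallow).
Δρ/ρ₀ = −αΔT + βΔS = -1.33 × 10⁻⁴ + 7.56 × 10⁻⁴ = 6.23 × 10⁻⁴, so Δρ ≈ 0.6386 kg m⁻³.
N² = (g/ρ₀)·Δρ/Δz = g·(Δρ/ρ₀)/Δz = 9.81 × 6.23 × 10⁻⁴ / 50 = 1.2223 × 10⁻⁴ s⁻².
N = √(1.2223 × 10⁻⁴) = 0.011056 rad s⁻¹ → T = 2π/N = 568.31 s ≈ 568 s.

568 s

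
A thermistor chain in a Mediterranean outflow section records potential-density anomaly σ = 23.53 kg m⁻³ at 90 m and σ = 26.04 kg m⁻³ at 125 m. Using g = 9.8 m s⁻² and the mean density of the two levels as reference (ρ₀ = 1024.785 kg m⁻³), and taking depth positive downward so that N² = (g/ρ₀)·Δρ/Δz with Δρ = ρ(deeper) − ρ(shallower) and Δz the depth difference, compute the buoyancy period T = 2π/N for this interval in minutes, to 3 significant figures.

4.00 min

Δρ = 1026.04 − 1023.53 = 2.51 kg m⁻³ over Δz = 125 − 90 = 35 m.
N² = (9.8/1024.785) × (2.51/35) = 6.8580 × 10⁻⁴ s⁻².
N = √(6.8580 × 10⁻⁴) = 0.026188 rad s⁻¹, so T = 2π/N = 239.93 s = 3.9988 min ≈ 4.00 min.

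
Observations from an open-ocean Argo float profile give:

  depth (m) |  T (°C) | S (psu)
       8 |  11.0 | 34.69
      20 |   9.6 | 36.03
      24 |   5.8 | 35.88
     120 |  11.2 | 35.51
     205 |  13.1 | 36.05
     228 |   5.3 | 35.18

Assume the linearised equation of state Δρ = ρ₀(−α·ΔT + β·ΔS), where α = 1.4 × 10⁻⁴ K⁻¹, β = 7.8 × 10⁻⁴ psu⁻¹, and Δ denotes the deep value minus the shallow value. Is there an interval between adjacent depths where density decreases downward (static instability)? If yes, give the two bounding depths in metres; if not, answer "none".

Evaluate Δρ/ρ₀ = −αΔT + βΔS across each adjacent pair:
  8–20 m: −αΔT+βΔS = −(1.4 × 10⁻⁴)(-1.4)+(7.8 × 10⁻⁴)(+1.34) = 1.2 × 10⁻³ → stable
  20–24 m: −αΔT+βΔS = −(1.4 × 10⁻⁴)(-3.8)+(7.8 × 10⁻⁴)(-0.15) = 4.1 × 10⁻⁴ → stable
  24–120 m: −αΔT+βΔS = −(1.4 × 10⁻⁴)(+5.4)+(7.8 × 10⁻⁴)(-0.37) = -1.0 × 10⁻³ → UNSTABLE
  120–205 m: −αΔT+βΔS = −(1.4 × 10⁻⁴)(+1.9)+(7.8 × 10⁻⁴)(+0.54) = 1.6 × 10⁻⁴ → stable
  205–228 m: −αΔT+βΔS = −(1.4 × 10⁻⁴)(-7.8)+(7.8 × 10⁻⁴)(-0.87) = 4.1 × 10⁻⁴ → stable
The 24–120 m interval has Δρ < 0: lighter water underlies denser water.

24–120 m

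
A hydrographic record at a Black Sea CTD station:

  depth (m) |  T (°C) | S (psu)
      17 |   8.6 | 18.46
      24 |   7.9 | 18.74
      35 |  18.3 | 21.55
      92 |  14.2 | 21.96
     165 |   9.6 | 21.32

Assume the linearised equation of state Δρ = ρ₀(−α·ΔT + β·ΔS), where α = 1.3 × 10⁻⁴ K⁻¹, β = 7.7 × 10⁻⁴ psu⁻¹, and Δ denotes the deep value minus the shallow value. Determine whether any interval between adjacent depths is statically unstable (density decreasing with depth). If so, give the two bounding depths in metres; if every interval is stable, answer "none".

Evaluate Δρ/ρ₀ = −αΔT + βΔS across each adjacent pair:
  17–24 m: −αΔT+βΔS = −(1.3 × 10⁻⁴)(-0.7)+(7.7 × 10⁻⁴)(+0.28) = 3.1 × 10⁻⁴ → stable
  24–35 m: −αΔT+βΔS = −(1.3 × 10⁻⁴)(+10.4)+(7.7 × 10⁻⁴)(+2.81) = 8.1 × 10⁻⁴ → stable
  35–92 m: −αΔT+βΔS = −(1.3 × 10⁻⁴)(-4.1)+(7.7 × 10⁻⁴)(+0.41) = 8.5 × 10⁻⁴ → stable
  92–165 m: −αΔT+βΔS = −(1.3 × 10⁻⁴)(-4.6)+(7.7 × 10⁻⁴)(-0.64) = 1.1 × 10⁻⁴ → stable
Every interval has Δρ > 0: the column is stably stratified throughout.

none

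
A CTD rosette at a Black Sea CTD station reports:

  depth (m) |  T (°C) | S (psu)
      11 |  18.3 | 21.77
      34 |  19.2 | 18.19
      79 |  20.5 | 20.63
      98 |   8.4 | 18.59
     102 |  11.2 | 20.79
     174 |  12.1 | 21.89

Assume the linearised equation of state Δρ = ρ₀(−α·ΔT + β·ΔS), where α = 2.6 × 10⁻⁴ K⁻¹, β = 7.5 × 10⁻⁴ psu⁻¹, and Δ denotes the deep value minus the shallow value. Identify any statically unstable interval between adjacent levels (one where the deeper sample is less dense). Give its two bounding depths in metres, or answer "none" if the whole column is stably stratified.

11–34 m

Evaluate Δρ/ρ₀ = −αΔT + βΔS across each adjacent pair:
  11–34 m: −αΔT+βΔS = −(2.6 × 10⁻⁴)(+0.9)+(7.5 × 10⁻⁴)(-3.58) = -2.9 × 10⁻³ → UNSTABLE
  34–79 m: −αΔT+βΔS = −(2.6 × 10⁻⁴)(+1.3)+(7.5 × 10⁻⁴)(+2.44) = 1.5 × 10⁻³ → stable
  79–98 m: −αΔT+βΔS = −(2.6 × 10⁻⁴)(-12.1)+(7.5 × 10⁻⁴)(-2.04) = 1.6 × 10⁻³ → stable
  98–102 m: −αΔT+βΔS = −(2.6 × 10⁻⁴)(+2.8)+(7.5 × 10⁻⁴)(+2.20) = 9.2 × 10⁻⁴ → stable
  102–174 m: −αΔT+βΔS = −(2.6 × 10⁻⁴)(+0.9)+(7.5 × 10⁻⁴)(+1.10) = 5.9 × 10⁻⁴ → stable
The 11–34 m interval has Δρ < 0: lighter water underlies denser water.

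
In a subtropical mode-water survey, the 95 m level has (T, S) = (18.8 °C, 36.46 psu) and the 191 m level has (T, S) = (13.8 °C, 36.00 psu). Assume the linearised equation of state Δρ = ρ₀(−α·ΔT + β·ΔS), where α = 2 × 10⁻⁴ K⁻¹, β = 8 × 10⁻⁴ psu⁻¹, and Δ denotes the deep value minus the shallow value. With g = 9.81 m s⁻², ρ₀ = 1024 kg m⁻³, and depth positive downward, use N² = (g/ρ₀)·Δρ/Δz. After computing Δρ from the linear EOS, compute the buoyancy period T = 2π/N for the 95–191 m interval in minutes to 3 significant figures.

ΔT = -5.0 K, ΔS = -0.46 psu (deep − shallow).
Δρ/ρ₀ = −αΔT + βΔS = 1.00 × 10⁻³ − 3.68 × 10⁻⁴ = 6.32 × 10⁻⁴, so Δρ ≈ 0.6472 kg m⁻³.
N² = (g/ρ₀)·Δρ/Δz = g·(Δρ/ρ₀)/Δz = 9.81 × 6.32 × 10⁻⁴ / 96 = 6.4583 × 10⁻⁵ s⁻².
N = √(6.4583 × 10⁻⁵) = 8.0364 × 10⁻³ rad s⁻¹ → T = 2π/N = 781.84 s = 13.031 min ≈ 13.0 min.

13.0 min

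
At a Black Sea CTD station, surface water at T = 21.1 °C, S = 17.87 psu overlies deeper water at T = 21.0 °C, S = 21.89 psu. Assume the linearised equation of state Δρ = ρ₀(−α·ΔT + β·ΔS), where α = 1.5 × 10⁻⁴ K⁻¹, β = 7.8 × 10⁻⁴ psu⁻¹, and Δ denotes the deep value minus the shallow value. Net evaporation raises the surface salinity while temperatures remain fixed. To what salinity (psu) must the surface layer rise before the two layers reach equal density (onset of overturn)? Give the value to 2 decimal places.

21.91 psu

Neutral buoyancy requires −α(T_deep − T_surf) + β(S_deep − S_surf′) = 0.
S_surf′ = S_deep − (α/β)·ΔT = 21.89 − (1.5 × 10⁻⁴/7.8 × 10⁻⁴)·(-0.1) = 21.9092 psu.
Increase required: 21.9092 − 17.87 = 4.0392 psu.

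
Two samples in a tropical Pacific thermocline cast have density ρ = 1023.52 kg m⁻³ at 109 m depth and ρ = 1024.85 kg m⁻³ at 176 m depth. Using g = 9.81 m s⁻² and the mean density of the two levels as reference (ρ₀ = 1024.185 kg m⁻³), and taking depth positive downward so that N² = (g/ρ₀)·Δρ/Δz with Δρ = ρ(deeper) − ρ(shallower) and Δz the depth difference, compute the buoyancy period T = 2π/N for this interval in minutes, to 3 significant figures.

Δρ = 1024.85 − 1023.52 = 1.33 kg m⁻³ over Δz = 176 − 109 = 67 m.
N² = (9.81/1024.185) × (1.33/67) = 1.9014 × 10⁻⁴ s⁻².
N = √(1.9014 × 10⁻⁴) = 0.013789 rad s⁻¹, so T = 2π/N = 455.67 s = 7.5945 min ≈ 7.59 min.

7.59 min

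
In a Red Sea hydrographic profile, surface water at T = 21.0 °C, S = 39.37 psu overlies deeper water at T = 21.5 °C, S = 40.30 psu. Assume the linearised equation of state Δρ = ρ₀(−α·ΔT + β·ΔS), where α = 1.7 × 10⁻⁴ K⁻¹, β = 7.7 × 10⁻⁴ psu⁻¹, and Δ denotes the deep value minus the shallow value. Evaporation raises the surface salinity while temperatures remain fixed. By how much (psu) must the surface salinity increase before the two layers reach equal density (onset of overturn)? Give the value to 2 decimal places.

Neutral buoyancy requires −α(T_deep − T_surf) + β(S_deep − S_surf′) = 0.
S_surf′ = S_deep − (α/β)·ΔT = 40.30 − (1.7 × 10⁻⁴/7.7 × 10⁻⁴)·(+0.5) = 40.1896 psu.
Increase required: 40.1896 − 39.37 = 0.8196 psu.

0.82 psu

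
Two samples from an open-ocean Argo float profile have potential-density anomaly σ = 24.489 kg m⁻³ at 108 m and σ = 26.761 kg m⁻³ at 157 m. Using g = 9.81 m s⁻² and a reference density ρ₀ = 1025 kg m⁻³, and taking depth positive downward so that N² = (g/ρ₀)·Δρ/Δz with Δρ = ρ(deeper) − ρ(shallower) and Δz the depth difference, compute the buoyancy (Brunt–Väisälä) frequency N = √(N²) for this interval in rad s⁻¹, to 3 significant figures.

Δρ = 1026.761 − 1024.489 = 2.272 kg m⁻³ over Δz = 157 − 108 = 49 m.
N² = (9.81/1025) × (2.272/49) = 4.4377 × 10⁻⁴ s⁻².
N = √(4.4377 × 10⁻⁴) = 0.021066 rad s⁻¹ ≈ 0.0211 rad s⁻¹.

0.0211 rad s⁻¹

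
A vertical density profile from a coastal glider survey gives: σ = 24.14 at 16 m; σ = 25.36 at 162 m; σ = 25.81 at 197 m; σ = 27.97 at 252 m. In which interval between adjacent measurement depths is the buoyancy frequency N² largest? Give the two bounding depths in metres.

197–252 m

Compute the density gradient over each adjacent pair:
  16–162 m: Δρ/Δz = 1.22/146 = 8.4 × 10⁻³ kg m⁻⁴
  162–197 m: Δρ/Δz = 0.45/35 = 0.013 kg m⁻⁴
  197–252 m: Δρ/Δz = 2.16/55 = 0.039 kg m⁻⁴
The largest gradient is in the 197–252 m interval — the pycnocline.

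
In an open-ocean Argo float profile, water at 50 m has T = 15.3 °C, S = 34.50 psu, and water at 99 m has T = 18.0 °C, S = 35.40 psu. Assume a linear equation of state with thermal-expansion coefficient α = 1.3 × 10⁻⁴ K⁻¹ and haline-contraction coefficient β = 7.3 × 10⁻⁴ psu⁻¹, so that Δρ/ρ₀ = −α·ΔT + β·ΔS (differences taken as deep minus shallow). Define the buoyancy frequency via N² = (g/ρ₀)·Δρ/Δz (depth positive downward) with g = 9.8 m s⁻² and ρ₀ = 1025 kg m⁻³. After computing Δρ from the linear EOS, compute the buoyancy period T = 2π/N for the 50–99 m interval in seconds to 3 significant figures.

803 s

ΔT = +2.7 K, ΔS = +0.90 psu (deep − shallow).
Δρ/ρ₀ = −αΔT + βΔS = -3.51 × 10⁻⁴ + 6.57 × 10⁻⁴ = 3.06 × 10⁻⁴, so Δρ ≈ 0.3137 kg m⁻³.
N² = (g/ρ₀)·Δρ/Δz = g·(Δρ/ρ₀)/Δz = 9.8 × 3.06 × 10⁻⁴ / 49 = 6.1200 × 10⁻⁵ s⁻².
N = √(6.1200 × 10⁻⁵) = 7.8230 × 10⁻³ rad s⁻¹ → T = 2π/N = 803.17 s ≈ 803 s.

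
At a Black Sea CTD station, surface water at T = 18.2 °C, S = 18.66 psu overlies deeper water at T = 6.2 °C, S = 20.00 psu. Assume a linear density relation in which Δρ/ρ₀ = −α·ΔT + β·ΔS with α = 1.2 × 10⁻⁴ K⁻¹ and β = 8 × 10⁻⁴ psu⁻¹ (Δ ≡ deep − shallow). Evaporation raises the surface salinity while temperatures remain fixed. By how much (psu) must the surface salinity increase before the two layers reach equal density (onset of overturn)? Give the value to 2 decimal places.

3.14 psu

Neutral buoyancy requires −α(T_deep − T_surf) + β(S_deep − S_surf′) = 0.
S_surf′ = S_deep − (α/β)·ΔT = 20.00 − (1.2 × 10⁻⁴/8 × 10⁻⁴)·(-12.0) = 21.8000 psu.
Increase required: 21.8000 − 18.66 = 3.1400 psu.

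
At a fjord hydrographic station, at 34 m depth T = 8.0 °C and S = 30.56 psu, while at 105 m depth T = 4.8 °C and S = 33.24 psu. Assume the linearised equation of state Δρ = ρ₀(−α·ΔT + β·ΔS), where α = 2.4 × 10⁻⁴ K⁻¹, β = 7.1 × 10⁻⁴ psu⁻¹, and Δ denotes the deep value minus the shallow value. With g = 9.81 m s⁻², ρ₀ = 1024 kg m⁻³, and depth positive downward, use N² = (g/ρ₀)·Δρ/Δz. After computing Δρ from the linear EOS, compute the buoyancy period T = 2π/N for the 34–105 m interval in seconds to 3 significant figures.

327 s

ΔT = -3.2 K, ΔS = +2.68 psu (deep − shallow).
Δρ/ρ₀ = −αΔT + βΔS = 7.68 × 10⁻⁴ + 1.9028 × 10⁻³ = 2.6708 × 10⁻³, so Δρ ≈ 2.735 kg m⁻³.
N² = (g/ρ₀)·Δρ/Δz = g·(Δρ/ρ₀)/Δz = 9.81 × 2.6708 × 10⁻³ / 71 = 3.6902 × 10⁻⁴ s⁻².
N = √(3.6902 × 10⁻⁴) = 0.019210 rad s⁻¹ → T = 2π/N = 327.08 s ≈ 327 s.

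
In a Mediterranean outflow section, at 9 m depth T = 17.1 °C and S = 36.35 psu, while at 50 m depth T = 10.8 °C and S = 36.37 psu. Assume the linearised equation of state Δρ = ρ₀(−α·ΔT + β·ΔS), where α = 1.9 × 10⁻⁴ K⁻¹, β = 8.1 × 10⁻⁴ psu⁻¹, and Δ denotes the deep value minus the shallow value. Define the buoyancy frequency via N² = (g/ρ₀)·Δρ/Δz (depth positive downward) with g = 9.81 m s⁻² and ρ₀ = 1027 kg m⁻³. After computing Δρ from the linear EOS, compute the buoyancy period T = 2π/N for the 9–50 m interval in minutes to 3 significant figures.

6.15 min

ΔT = -6.3 K, ΔS = +0.02 psu (deep − shallow).
Δρ/ρ₀ = −αΔT + βΔS = 1.197 × 10⁻³ + 1.62 × 10⁻⁵ = 1.2132 × 10⁻³, so Δρ ≈ 1.246 kg m⁻³.
N² = (g/ρ₀)·Δρ/Δz = g·(Δρ/ρ₀)/Δz = 9.81 × 1.2132 × 10⁻³ / 41 = 2.9028 × 10⁻⁴ s⁻².
N = √(2.9028 × 10⁻⁴) = 0.017038 rad s⁻¹ → T = 2π/N = 368.77 s = 6.1462 min ≈ 6.15 min.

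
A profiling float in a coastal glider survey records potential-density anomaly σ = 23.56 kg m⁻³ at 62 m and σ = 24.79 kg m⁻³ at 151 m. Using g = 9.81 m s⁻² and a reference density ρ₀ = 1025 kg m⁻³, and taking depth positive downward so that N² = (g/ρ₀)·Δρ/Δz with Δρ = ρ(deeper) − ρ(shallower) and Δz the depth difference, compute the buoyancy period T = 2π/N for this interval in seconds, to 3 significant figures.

546 s

Δρ = 1024.79 − 1023.56 = 1.23 kg m⁻³ over Δz = 151 − 62 = 89 m.
N² = (9.81/1025) × (1.23/89) = 1.3227 × 10⁻⁴ s⁻².
N = √(1.3227 × 10⁻⁴) = 0.011501 rad s⁻¹, so T = 2π/N = 546.32 s ≈ 546 s.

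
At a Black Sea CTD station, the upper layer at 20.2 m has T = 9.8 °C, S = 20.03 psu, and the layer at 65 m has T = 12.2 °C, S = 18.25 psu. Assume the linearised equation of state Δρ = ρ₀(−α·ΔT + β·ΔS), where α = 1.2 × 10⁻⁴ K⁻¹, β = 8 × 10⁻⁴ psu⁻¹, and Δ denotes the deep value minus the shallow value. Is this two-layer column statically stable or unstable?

ΔT = 12.2 − 9.8 = +2.4 K and ΔS = 18.25 − 20.03 = -1.78 psu (deep − shallow).
−αΔT = -2.88 × 10⁻⁴; βΔS = -1.424 × 10⁻³; sum Δρ/ρ₀ = -1.712 × 10⁻³.
Δρ/ρ₀ < 0, so Δρ < 0: deeper water is lighter → statically unstable; the column would overturn.

unstable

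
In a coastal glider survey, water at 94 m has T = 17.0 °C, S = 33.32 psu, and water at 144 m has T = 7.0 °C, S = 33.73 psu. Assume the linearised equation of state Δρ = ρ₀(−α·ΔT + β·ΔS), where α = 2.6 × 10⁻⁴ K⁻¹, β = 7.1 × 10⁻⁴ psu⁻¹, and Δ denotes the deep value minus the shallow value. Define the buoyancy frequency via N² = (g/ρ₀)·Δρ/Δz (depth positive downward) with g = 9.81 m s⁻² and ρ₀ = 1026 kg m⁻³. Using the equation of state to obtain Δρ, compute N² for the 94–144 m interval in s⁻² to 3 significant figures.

ΔT = -10.0 K, ΔS = +0.41 psu (deep − shallow).
Δρ/ρ₀ = −αΔT + βΔS = 2.60 × 10⁻³ + 2.911 × 10⁻⁴ = 2.8911 × 10⁻³, so Δρ ≈ 2.966 kg m⁻³.
N² = (g/ρ₀)·Δρ/Δz = g·(Δρ/ρ₀)/Δz = 9.81 × 2.8911 × 10⁻³ / 50 = 5.6723 × 10⁻⁴ s⁻² ≈ 5.67 × 10⁻⁴ s⁻².

5.67 × 10⁻⁴ s⁻²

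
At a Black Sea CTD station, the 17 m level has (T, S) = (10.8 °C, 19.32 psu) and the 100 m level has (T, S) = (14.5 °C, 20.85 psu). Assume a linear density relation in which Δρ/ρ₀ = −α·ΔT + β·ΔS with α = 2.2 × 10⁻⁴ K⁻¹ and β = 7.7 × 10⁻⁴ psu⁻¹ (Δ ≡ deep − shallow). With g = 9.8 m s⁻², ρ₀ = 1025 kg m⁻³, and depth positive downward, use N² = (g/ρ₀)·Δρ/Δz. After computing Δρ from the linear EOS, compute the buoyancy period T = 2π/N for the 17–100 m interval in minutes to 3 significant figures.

ΔT = +3.7 K, ΔS = +1.53 psu (deep − shallow).
Δρ/ρ₀ = −αΔT + βΔS = -8.14 × 10⁻⁴ + 1.1781 × 10⁻³ = 3.641 × 10⁻⁴, so Δρ ≈ 0.3732 kg m⁻³.
N² = (g/ρ₀)·Δρ/Δz = g·(Δρ/ρ₀)/Δz = 9.8 × 3.641 × 10⁻⁴ / 83 = 4.2990 × 10⁻⁵ s⁻².
N = √(4.2990 × 10⁻⁵) = 6.5567 × 10⁻³ rad s⁻¹ → T = 2π/N = 958.28 s = 15.971 min ≈ 16.0 min.

16.0 min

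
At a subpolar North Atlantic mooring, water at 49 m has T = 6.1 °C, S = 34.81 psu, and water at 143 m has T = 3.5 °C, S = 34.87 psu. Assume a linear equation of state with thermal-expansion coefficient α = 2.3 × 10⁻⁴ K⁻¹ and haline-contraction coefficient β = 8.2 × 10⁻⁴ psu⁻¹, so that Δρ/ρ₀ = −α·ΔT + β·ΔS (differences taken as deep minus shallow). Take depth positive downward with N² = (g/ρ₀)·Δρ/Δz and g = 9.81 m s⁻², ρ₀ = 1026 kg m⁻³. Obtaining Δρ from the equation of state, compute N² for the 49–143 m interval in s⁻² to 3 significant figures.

ΔT = -2.6 K, ΔS = +0.06 psu (deep − shallow).
Δρ/ρ₀ = −αΔT + βΔS = 5.98 × 10⁻⁴ + 4.92 × 10⁻⁵ = 6.472 × 10⁻⁴, so Δρ ≈ 0.6640 kg m⁻³.
N² = (g/ρ₀)·Δρ/Δz = g·(Δρ/ρ₀)/Δz = 9.81 × 6.472 × 10⁻⁴ / 94 = 6.7543 × 10⁻⁵ s⁻² ≈ 6.75 × 10⁻⁵ s⁻².

6.75 × 10⁻⁵ s⁻²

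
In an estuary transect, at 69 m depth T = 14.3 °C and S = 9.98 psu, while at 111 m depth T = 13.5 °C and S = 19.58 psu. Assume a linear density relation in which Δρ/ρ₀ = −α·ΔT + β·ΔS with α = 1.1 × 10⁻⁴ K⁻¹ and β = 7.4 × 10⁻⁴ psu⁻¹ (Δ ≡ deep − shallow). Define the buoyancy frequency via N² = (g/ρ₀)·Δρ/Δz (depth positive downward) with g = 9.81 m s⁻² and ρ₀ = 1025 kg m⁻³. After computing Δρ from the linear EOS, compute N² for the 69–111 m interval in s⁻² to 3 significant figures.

1.68 × 10⁻³ s⁻²

ΔT = -0.8 K, ΔS = +9.60 psu (deep − shallow).
Δρ/ρ₀ = −αΔT + βΔS = 8.80 × 10⁻⁵ + 7.104 × 10⁻³ = 7.192 × 10⁻³, so Δρ ≈ 7.372 kg m⁻³.
N² = (g/ρ₀)·Δρ/Δz = g·(Δρ/ρ₀)/Δz = 9.81 × 7.192 × 10⁻³ / 42 = 1.6798 × 10⁻³ s⁻² ≈ 1.68 × 10⁻³ s⁻².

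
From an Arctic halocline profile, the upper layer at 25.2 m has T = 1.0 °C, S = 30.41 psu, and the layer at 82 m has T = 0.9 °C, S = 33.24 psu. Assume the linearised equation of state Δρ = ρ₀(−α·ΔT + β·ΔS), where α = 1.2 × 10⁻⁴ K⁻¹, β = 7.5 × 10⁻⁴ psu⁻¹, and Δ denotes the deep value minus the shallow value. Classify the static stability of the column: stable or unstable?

stable

ΔT = 0.9 − 1.0 = -0.1 K and ΔS = 33.24 − 30.41 = +2.83 psu (deep − shallow).
−αΔT = 1.20 × 10⁻⁵; βΔS = 2.1225 × 10⁻³; sum Δρ/ρ₀ = 2.1345 × 10⁻³.
Δρ/ρ₀ > 0, so Δρ > 0: deeper water is denser → statically stable.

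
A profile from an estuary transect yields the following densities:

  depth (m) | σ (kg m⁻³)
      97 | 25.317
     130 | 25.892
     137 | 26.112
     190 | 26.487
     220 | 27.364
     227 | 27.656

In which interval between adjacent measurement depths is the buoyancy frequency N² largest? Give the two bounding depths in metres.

220–227 m

Compute the density gradient over each adjacent pair:
  97–130 m: Δρ/Δz = 0.575/33 = 0.017 kg m⁻⁴
  130–137 m: Δρ/Δz = 0.220/7 = 0.031 kg m⁻⁴
  137–190 m: Δρ/Δz = 0.375/53 = 7.1 × 10⁻³ kg m⁻⁴
  190–220 m: Δρ/Δz = 0.877/30 = 0.029 kg m⁻⁴
  220–227 m: Δρ/Δz = 0.292/7 = 0.042 kg m⁻⁴
The largest gradient is in the 220–227 m interval — the pycnocline.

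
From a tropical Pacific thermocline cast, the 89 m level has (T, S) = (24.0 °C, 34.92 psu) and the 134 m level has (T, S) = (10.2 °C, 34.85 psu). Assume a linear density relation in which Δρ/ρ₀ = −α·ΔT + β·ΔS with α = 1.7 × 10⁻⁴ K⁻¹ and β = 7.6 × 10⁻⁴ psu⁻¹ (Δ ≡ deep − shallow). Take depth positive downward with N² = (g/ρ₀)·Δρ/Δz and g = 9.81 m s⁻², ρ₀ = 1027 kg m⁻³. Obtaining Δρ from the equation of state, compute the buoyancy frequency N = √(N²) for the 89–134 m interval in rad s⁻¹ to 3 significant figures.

0.0224 rad s⁻¹

ΔT = -13.8 K, ΔS = -0.07 psu (deep − shallow).
Δρ/ρ₀ = −αΔT + βΔS = 2.346 × 10⁻³ − 5.32 × 10⁻⁵ = 2.2928 × 10⁻³, so Δρ ≈ 2.355 kg m⁻³.
N² = (g/ρ₀)·Δρ/Δz = g·(Δρ/ρ₀)/Δz = 9.81 × 2.2928 × 10⁻³ / 45 = 4.9983 × 10⁻⁴ s⁻².
N = √(4.9983 × 10⁻⁴) = 0.022357 rad s⁻¹ ≈ 0.0224 rad s⁻¹.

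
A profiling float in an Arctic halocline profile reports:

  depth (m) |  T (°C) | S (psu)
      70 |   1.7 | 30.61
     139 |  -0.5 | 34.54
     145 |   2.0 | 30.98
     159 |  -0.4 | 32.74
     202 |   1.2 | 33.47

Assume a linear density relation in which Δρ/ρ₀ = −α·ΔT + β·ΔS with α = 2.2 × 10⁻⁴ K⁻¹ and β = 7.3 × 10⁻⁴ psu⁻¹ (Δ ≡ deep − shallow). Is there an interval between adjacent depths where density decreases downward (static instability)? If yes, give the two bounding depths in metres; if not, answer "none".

139–145 m

Evaluate Δρ/ρ₀ = −αΔT + βΔS across each adjacent pair:
  70–139 m: −αΔT+βΔS = −(2.2 × 10⁻⁴)(-2.2)+(7.3 × 10⁻⁴)(+3.93) = 3.4 × 10⁻³ → stable
  139–145 m: −αΔT+βΔS = −(2.2 × 10⁻⁴)(+2.5)+(7.3 × 10⁻⁴)(-3.56) = -3.1 × 10⁻³ → UNSTABLE
  145–159 m: −αΔT+βΔS = −(2.2 × 10⁻⁴)(-2.4)+(7.3 × 10⁻⁴)(+1.76) = 1.8 × 10⁻³ → stable
  159–202 m: −αΔT+βΔS = −(2.2 × 10⁻⁴)(+1.6)+(7.3 × 10⁻⁴)(+0.73) = 1.8 × 10⁻⁴ → stable
The 139–145 m interval has Δρ < 0: lighter water underlies denser water.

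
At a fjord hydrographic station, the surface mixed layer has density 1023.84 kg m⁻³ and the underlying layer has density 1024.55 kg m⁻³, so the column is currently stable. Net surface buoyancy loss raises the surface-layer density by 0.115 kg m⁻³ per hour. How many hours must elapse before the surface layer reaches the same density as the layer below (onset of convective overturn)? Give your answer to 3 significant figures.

Density deficit of the surface layer: 1024.55 − 1023.84 = 0.71 kg m⁻³.
Required change = 0.71 / 0.115 = 6.17 hours.

6.17 hours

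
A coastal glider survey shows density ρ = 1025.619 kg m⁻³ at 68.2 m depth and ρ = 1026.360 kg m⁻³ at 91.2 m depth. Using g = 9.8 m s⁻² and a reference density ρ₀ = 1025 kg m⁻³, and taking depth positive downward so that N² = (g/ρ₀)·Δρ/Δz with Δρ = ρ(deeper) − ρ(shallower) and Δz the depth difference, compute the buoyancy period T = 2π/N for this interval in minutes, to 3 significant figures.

Δρ = 1026.360 − 1025.619 = 0.741 kg m⁻³ over Δz = 91.2 − 68.2 = 23 m.
N² = (9.8/1025) × (0.741/23) = 3.0803 × 10⁻⁴ s⁻².
N = √(3.0803 × 10⁻⁴) = 0.017551 rad s⁻¹, so T = 2π/N = 358.00 s = 5.9667 min ≈ 5.97 min.

5.97 min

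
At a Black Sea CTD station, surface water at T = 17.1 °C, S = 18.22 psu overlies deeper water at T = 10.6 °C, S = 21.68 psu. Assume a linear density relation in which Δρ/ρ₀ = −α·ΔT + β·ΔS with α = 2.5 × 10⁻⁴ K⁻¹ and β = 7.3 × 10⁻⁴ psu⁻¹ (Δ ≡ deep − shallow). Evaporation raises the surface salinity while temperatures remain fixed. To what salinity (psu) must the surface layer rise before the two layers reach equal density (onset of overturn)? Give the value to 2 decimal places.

Neutral buoyancy requires −α(T_deep − T_surf) + β(S_deep − S_surf′) = 0.
S_surf′ = S_deep − (α/β)·ΔT = 21.68 − (2.5 × 10⁻⁴/7.3 × 10⁻⁴)·(-6.5) = 23.9060 psu.
Increase required: 23.9060 − 18.22 = 5.6860 psu.

23.91 psu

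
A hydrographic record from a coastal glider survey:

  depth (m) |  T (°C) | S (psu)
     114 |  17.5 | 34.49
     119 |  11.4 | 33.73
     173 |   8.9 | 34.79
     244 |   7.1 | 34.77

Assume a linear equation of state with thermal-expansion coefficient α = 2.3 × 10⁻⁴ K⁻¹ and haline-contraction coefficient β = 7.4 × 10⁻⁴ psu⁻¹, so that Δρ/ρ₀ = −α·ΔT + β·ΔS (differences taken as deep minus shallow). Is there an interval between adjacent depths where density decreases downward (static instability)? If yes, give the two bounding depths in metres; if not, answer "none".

none

Evaluate Δρ/ρ₀ = −αΔT + βΔS across each adjacent pair:
  114–119 m: −αΔT+βΔS = −(2.3 × 10⁻⁴)(-6.1)+(7.4 × 10⁻⁴)(-0.76) = 8.4 × 10⁻⁴ → stable
  119–173 m: −αΔT+βΔS = −(2.3 × 10⁻⁴)(-2.5)+(7.4 × 10⁻⁴)(+1.06) = 1.4 × 10⁻³ → stable
  173–244 m: −αΔT+βΔS = −(2.3 × 10⁻⁴)(-1.8)+(7.4 × 10⁻⁴)(-0.02) = 4.0 × 10⁻⁴ → stable
Every interval has Δρ > 0: the column is stably stratified throughout.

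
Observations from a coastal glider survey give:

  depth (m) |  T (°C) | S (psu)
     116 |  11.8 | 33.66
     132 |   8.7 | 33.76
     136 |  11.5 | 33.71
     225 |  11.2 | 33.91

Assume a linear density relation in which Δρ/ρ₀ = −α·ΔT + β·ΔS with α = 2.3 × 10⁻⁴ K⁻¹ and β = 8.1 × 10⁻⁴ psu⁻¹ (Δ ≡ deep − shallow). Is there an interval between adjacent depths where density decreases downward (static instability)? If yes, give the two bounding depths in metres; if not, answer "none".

Evaluate Δρ/ρ₀ = −αΔT + βΔS across each adjacent pair:
  116–132 m: −αΔT+βΔS = −(2.3 × 10⁻⁴)(-3.1)+(8.1 × 10⁻⁴)(+0.10) = 7.9 × 10⁻⁴ → stable
  132–136 m: −αΔT+βΔS = −(2.3 × 10⁻⁴)(+2.8)+(8.1 × 10⁻⁴)(-0.05) = -6.8 × 10⁻⁴ → UNSTABLE
  136–225 m: −αΔT+βΔS = −(2.3 × 10⁻⁴)(-0.3)+(8.1 × 10⁻⁴)(+0.20) = 2.3 × 10⁻⁴ → stable
The 132–136 m interval has Δρ < 0: lighter water underlies denser water.

132–136 m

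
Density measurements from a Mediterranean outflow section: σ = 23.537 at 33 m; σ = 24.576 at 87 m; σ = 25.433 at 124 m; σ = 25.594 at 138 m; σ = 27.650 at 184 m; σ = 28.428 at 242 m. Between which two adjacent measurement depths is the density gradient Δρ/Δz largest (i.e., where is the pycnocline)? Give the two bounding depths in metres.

138–184 m

Compute the density gradient over each adjacent pair:
  33–87 m: Δρ/Δz = 1.039/54 = 0.019 kg m⁻⁴
  87–124 m: Δρ/Δz = 0.857/37 = 0.023 kg m⁻⁴
  124–138 m: Δρ/Δz = 0.161/14 = 0.011 kg m⁻⁴
  138–184 m: Δρ/Δz = 2.056/46 = 0.045 kg m⁻⁴
  184–242 m: Δρ/Δz = 0.778/58 = 0.013 kg m⁻⁴
The largest gradient is in the 138–184 m interval — the pycnocline.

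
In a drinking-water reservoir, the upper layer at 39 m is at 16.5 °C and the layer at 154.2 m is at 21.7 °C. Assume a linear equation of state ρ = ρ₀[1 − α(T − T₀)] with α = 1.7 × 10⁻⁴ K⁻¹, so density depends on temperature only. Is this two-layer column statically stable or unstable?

unstable

ΔT = 21.7 − 16.5 = +5.2 K, so Δρ/ρ₀ = −αΔT = -8.84 × 10⁻⁴.
Δρ/ρ₀ < 0, so Δρ < 0: deeper water is lighter → statically unstable; the column would overturn.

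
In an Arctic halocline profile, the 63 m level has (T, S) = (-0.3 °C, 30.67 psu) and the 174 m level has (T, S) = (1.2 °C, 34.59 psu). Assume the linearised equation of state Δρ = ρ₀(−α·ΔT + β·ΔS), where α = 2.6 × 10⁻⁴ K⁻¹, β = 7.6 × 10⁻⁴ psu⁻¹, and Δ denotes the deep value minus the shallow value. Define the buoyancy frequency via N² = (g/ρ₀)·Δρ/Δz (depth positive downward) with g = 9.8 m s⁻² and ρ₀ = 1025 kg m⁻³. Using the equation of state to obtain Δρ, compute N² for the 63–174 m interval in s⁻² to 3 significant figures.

ΔT = +1.5 K, ΔS = +3.92 psu (deep − shallow).
Δρ/ρ₀ = −αΔT + βΔS = -3.90 × 10⁻⁴ + 2.9792 × 10⁻³ = 2.5892 × 10⁻³, so Δρ ≈ 2.654 kg m⁻³.
N² = (g/ρ₀)·Δρ/Δz = g·(Δρ/ρ₀)/Δz = 9.8 × 2.5892 × 10⁻³ / 111 = 2.2860 × 10⁻⁴ s⁻² ≈ 2.29 × 10⁻⁴ s⁻².

2.29 × 10⁻⁴ s⁻²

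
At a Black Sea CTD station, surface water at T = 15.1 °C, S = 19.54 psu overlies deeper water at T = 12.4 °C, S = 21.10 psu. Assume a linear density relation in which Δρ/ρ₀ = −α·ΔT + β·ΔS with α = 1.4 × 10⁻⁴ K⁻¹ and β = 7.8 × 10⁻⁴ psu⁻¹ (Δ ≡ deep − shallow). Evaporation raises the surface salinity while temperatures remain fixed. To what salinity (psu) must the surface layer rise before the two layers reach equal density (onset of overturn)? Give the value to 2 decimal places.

21.58 psu

Neutral buoyancy requires −α(T_deep − T_surf) + β(S_deep − S_surf′) = 0.
S_surf′ = S_deep − (α/β)·ΔT = 21.10 − (1.4 × 10⁻⁴/7.8 × 10⁻⁴)·(-2.7) = 21.5846 psu.
Increase required: 21.5846 − 19.54 = 2.0446 psu.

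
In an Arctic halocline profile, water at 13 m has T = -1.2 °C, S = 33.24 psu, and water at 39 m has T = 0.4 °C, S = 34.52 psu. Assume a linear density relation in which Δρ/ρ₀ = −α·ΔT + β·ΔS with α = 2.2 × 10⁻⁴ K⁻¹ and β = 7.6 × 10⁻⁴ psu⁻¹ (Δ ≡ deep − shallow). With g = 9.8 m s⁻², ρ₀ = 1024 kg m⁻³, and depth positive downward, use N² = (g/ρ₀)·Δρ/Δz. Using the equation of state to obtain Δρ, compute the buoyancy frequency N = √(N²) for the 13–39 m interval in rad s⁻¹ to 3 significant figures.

ΔT = +1.6 K, ΔS = +1.28 psu (deep − shallow).
Δρ/ρ₀ = −αΔT + βΔS = -3.52 × 10⁻⁴ + 9.728 × 10⁻⁴ = 6.208 × 10⁻⁴, so Δρ ≈ 0.6357 kg m⁻³.
N² = (g/ρ₀)·Δρ/Δz = g·(Δρ/ρ₀)/Δz = 9.8 × 6.208 × 10⁻⁴ / 26 = 2.3399 × 10⁻⁴ s⁻².
N = √(2.3399 × 10⁻⁴) = 0.015297 rad s⁻¹ ≈ 0.0153 rad s⁻¹.

0.0153 rad s⁻¹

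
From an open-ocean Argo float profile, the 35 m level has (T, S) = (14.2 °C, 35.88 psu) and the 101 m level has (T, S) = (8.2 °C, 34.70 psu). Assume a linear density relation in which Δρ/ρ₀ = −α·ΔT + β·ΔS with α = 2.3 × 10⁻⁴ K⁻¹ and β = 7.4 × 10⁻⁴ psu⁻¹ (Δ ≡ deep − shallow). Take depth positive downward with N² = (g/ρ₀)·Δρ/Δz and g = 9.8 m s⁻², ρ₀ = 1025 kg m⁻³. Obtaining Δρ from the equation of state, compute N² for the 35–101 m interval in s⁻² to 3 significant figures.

ΔT = -6.0 K, ΔS = -1.18 psu (deep − shallow).
Δρ/ρ₀ = −αΔT + βΔS = 1.38 × 10⁻³ − 8.732 × 10⁻⁴ = 5.068 × 10⁻⁴, so Δρ ≈ 0.5195 kg m⁻³.
N² = (g/ρ₀)·Δρ/Δz = g·(Δρ/ρ₀)/Δz = 9.8 × 5.068 × 10⁻⁴ / 66 = 7.5252 × 10⁻⁵ s⁻² ≈ 7.53 × 10⁻⁵ s⁻².

7.53 × 10⁻⁵ s⁻²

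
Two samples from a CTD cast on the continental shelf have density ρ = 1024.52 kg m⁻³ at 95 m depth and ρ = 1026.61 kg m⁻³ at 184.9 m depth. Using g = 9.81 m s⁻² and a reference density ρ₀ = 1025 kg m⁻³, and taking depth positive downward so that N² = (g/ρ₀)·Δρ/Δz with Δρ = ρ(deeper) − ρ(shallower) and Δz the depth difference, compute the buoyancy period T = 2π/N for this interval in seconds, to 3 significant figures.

Δρ = 1026.61 − 1024.52 = 2.09 kg m⁻³ over Δz = 184.9 − 95 = 89.9 m.
N² = (9.81/1025) × (2.09/89.9) = 2.2250 × 10⁻⁴ s⁻².
N = √(2.2250 × 10⁻⁴) = 0.014916 rad s⁻¹, so T = 2π/N = 421.24 s ≈ 421 s.

421 s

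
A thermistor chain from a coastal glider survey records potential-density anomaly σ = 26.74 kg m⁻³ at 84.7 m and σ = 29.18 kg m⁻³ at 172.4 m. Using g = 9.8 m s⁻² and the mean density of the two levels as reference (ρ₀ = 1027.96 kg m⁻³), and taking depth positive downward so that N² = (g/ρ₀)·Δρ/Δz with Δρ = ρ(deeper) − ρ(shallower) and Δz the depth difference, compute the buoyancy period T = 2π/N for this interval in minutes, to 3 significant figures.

6.43 min

Δρ = 1029.18 − 1026.74 = 2.44 kg m⁻³ over Δz = 172.4 − 84.7 = 87.7 m.
N² = (9.8/1027.96) × (2.44/87.7) = 2.6524 × 10⁻⁴ s⁻².
N = √(2.6524 × 10⁻⁴) = 0.016286 rad s⁻¹, so T = 2π/N = 385.80 s = 6.4300 min ≈ 6.43 min.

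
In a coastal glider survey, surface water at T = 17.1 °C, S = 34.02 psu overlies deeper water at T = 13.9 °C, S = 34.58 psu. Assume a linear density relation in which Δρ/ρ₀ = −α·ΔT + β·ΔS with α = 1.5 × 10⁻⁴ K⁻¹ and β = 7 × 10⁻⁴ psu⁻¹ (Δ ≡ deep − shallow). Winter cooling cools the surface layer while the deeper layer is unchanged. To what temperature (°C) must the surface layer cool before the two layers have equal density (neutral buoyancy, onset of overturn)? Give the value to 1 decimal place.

Neutral buoyancy requires Δρ = 0, i.e. −α(T_deep − T_surf′) + β(S_deep − S_surf) = 0.
T_surf′ = T_deep − (β/α)·ΔS = 13.9 − (7 × 10⁻⁴/1.5 × 10⁻⁴)·(+0.56) = 11.287 °C.
Cooling required: 17.1 − (11.287) = 5.813 °C.

11.3 °C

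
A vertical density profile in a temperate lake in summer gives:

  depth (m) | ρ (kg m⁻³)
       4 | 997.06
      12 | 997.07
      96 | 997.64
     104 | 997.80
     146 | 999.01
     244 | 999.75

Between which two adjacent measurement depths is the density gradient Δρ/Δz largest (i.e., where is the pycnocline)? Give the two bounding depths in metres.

104–146 m

Compute the density gradient over each adjacent pair:
  4–12 m: Δρ/Δz = 0.01/8 = 1.3 × 10⁻³ kg m⁻⁴
  12–96 m: Δρ/Δz = 0.57/84 = 6.8 × 10⁻³ kg m⁻⁴
  96–104 m: Δρ/Δz = 0.16/8 = 0.020 kg m⁻⁴
  104–146 m: Δρ/Δz = 1.21/42 = 0.029 kg m⁻⁴
  146–244 m: Δρ/Δz = 0.74/98 = 7.6 × 10⁻³ kg m⁻⁴
The largest gradient is in the 104–146 m interval — the pycnocline.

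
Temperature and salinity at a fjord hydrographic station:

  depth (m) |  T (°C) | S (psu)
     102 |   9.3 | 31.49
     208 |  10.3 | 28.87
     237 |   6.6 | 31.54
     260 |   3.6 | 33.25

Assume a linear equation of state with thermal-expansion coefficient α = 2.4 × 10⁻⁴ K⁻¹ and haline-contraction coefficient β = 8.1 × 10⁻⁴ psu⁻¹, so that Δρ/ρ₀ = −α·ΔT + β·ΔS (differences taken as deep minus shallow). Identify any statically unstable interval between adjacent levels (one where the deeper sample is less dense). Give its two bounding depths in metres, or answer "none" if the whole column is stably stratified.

Evaluate Δρ/ρ₀ = −αΔT + βΔS across each adjacent pair:
  102–208 m: −αΔT+βΔS = −(2.4 × 10⁻⁴)(+1.0)+(8.1 × 10⁻⁴)(-2.62) = -2.4 × 10⁻³ → UNSTABLE
  208–237 m: −αΔT+βΔS = −(2.4 × 10⁻⁴)(-3.7)+(8.1 × 10⁻⁴)(+2.67) = 3.1 × 10⁻³ → stable
  237–260 m: −αΔT+βΔS = −(2.4 × 10⁻⁴)(-3.0)+(8.1 × 10⁻⁴)(+1.71) = 2.1 × 10⁻³ → stable
The 102–208 m interval has Δρ < 0: lighter water underlies denser water.

102–208 m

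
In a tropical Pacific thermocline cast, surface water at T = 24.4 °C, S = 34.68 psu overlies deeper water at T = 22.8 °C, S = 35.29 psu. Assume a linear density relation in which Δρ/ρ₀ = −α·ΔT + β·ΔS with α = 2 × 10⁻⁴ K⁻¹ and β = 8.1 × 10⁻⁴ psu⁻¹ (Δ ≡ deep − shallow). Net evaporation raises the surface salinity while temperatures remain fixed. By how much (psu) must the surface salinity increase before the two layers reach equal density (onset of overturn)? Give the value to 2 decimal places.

1.01 psu

Neutral buoyancy requires −α(T_deep − T_surf) + β(S_deep − S_surf′) = 0.
S_surf′ = S_deep − (α/β)·ΔT = 35.29 − (2 × 10⁻⁴/8.1 × 10⁻⁴)·(-1.6) = 35.6851 psu.
Increase required: 35.6851 − 34.68 = 1.0051 psu.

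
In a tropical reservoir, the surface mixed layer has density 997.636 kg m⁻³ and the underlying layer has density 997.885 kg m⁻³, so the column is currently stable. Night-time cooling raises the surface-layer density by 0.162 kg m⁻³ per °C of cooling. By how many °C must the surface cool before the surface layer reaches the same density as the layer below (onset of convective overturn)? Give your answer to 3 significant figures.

Density deficit of the surface layer: 997.885 − 997.636 = 0.249 kg m⁻³.
Required change = 0.249 / 0.162 = 1.54 °C.

1.54 °C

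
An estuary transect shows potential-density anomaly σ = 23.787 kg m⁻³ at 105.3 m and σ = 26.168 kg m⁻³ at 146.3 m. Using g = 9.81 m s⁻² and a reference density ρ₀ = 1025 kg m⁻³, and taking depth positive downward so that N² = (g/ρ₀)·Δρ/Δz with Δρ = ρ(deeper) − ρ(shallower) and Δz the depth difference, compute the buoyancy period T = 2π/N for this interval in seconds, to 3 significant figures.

Δρ = 1026.168 − 1023.787 = 2.381 kg m⁻³ over Δz = 146.3 − 105.3 = 41 m.
N² = (9.81/1025) × (2.381/41) = 5.5580 × 10⁻⁴ s⁻².
N = √(5.5580 × 10⁻⁴) = 0.023575 rad s⁻¹, so T = 2π/N = 266.52 s ≈ 267 s.

267 s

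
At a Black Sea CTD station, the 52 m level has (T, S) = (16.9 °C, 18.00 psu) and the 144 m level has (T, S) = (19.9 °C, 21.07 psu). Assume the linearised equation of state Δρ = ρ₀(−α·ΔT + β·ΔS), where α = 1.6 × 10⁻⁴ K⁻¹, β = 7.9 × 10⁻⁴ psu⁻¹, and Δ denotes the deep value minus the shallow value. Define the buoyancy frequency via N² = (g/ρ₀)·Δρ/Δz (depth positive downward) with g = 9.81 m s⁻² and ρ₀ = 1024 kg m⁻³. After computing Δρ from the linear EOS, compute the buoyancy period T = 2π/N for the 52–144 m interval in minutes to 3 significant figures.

ΔT = +3.0 K, ΔS = +3.07 psu (deep − shallow).
Δρ/ρ₀ = −αΔT + βΔS = -4.80 × 10⁻⁴ + 2.4253 × 10⁻³ = 1.9453 × 10⁻³, so Δρ ≈ 1.992 kg m⁻³.
N² = (g/ρ₀)·Δρ/Δz = g·(Δρ/ρ₀)/Δz = 9.81 × 1.9453 × 10⁻³ / 92 = 2.0743 × 10⁻⁴ s⁻².
N = √(2.0743 × 10⁻⁴) = 0.014402 rad s⁻¹ → T = 2π/N = 436.27 s = 7.2712 min ≈ 7.27 min.

7.27 min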